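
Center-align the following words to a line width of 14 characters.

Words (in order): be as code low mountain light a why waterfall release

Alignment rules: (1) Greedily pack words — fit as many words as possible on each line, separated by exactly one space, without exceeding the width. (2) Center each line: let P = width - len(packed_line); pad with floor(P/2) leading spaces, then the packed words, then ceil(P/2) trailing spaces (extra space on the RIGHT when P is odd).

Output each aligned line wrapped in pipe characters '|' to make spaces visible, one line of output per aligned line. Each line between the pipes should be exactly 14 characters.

Answer: |be as code low|
|mountain light|
|    a why     |
|  waterfall   |
|   release    |

Derivation:
Line 1: ['be', 'as', 'code', 'low'] (min_width=14, slack=0)
Line 2: ['mountain', 'light'] (min_width=14, slack=0)
Line 3: ['a', 'why'] (min_width=5, slack=9)
Line 4: ['waterfall'] (min_width=9, slack=5)
Line 5: ['release'] (min_width=7, slack=7)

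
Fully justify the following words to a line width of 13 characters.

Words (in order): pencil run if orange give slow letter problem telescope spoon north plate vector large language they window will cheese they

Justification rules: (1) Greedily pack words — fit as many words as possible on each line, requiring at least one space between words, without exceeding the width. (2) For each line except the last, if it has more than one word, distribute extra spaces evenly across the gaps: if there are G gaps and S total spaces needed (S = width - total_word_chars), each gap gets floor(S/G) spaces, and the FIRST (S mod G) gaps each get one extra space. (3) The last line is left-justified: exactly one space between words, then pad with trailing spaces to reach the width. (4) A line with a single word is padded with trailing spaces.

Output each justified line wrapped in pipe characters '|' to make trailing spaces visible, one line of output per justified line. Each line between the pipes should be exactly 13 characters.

Answer: |pencil run if|
|orange   give|
|slow   letter|
|problem      |
|telescope    |
|spoon   north|
|plate  vector|
|large        |
|language they|
|window   will|
|cheese they  |

Derivation:
Line 1: ['pencil', 'run', 'if'] (min_width=13, slack=0)
Line 2: ['orange', 'give'] (min_width=11, slack=2)
Line 3: ['slow', 'letter'] (min_width=11, slack=2)
Line 4: ['problem'] (min_width=7, slack=6)
Line 5: ['telescope'] (min_width=9, slack=4)
Line 6: ['spoon', 'north'] (min_width=11, slack=2)
Line 7: ['plate', 'vector'] (min_width=12, slack=1)
Line 8: ['large'] (min_width=5, slack=8)
Line 9: ['language', 'they'] (min_width=13, slack=0)
Line 10: ['window', 'will'] (min_width=11, slack=2)
Line 11: ['cheese', 'they'] (min_width=11, slack=2)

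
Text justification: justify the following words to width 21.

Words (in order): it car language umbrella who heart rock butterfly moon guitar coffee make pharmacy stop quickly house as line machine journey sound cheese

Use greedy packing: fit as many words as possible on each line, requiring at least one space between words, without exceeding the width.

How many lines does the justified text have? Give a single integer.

Answer: 7

Derivation:
Line 1: ['it', 'car', 'language'] (min_width=15, slack=6)
Line 2: ['umbrella', 'who', 'heart'] (min_width=18, slack=3)
Line 3: ['rock', 'butterfly', 'moon'] (min_width=19, slack=2)
Line 4: ['guitar', 'coffee', 'make'] (min_width=18, slack=3)
Line 5: ['pharmacy', 'stop', 'quickly'] (min_width=21, slack=0)
Line 6: ['house', 'as', 'line', 'machine'] (min_width=21, slack=0)
Line 7: ['journey', 'sound', 'cheese'] (min_width=20, slack=1)
Total lines: 7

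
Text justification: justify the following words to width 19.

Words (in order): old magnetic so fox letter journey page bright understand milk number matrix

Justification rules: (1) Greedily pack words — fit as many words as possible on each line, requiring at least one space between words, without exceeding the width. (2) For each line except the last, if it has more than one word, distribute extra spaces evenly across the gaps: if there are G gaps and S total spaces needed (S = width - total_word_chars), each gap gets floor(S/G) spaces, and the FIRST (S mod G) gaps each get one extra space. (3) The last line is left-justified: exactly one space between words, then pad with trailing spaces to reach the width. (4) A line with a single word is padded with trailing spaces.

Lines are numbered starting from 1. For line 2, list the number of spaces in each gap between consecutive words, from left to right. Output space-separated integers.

Answer: 1 1

Derivation:
Line 1: ['old', 'magnetic', 'so', 'fox'] (min_width=19, slack=0)
Line 2: ['letter', 'journey', 'page'] (min_width=19, slack=0)
Line 3: ['bright', 'understand'] (min_width=17, slack=2)
Line 4: ['milk', 'number', 'matrix'] (min_width=18, slack=1)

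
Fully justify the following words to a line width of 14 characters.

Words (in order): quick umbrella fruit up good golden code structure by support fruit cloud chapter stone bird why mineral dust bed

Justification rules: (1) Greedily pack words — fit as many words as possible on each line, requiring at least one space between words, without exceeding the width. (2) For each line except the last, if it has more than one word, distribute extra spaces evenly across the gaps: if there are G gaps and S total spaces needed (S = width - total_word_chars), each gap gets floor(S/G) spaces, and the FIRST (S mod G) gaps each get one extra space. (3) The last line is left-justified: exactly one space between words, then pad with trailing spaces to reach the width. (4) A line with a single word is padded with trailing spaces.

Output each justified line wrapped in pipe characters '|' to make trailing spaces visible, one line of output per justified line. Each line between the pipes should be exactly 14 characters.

Line 1: ['quick', 'umbrella'] (min_width=14, slack=0)
Line 2: ['fruit', 'up', 'good'] (min_width=13, slack=1)
Line 3: ['golden', 'code'] (min_width=11, slack=3)
Line 4: ['structure', 'by'] (min_width=12, slack=2)
Line 5: ['support', 'fruit'] (min_width=13, slack=1)
Line 6: ['cloud', 'chapter'] (min_width=13, slack=1)
Line 7: ['stone', 'bird', 'why'] (min_width=14, slack=0)
Line 8: ['mineral', 'dust'] (min_width=12, slack=2)
Line 9: ['bed'] (min_width=3, slack=11)

Answer: |quick umbrella|
|fruit  up good|
|golden    code|
|structure   by|
|support  fruit|
|cloud  chapter|
|stone bird why|
|mineral   dust|
|bed           |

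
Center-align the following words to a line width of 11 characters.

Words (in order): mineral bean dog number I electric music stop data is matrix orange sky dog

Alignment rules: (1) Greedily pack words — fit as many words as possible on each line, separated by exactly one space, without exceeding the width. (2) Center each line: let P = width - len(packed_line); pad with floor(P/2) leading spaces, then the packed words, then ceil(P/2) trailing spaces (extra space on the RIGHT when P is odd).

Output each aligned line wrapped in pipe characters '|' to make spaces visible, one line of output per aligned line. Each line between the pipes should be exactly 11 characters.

Line 1: ['mineral'] (min_width=7, slack=4)
Line 2: ['bean', 'dog'] (min_width=8, slack=3)
Line 3: ['number', 'I'] (min_width=8, slack=3)
Line 4: ['electric'] (min_width=8, slack=3)
Line 5: ['music', 'stop'] (min_width=10, slack=1)
Line 6: ['data', 'is'] (min_width=7, slack=4)
Line 7: ['matrix'] (min_width=6, slack=5)
Line 8: ['orange', 'sky'] (min_width=10, slack=1)
Line 9: ['dog'] (min_width=3, slack=8)

Answer: |  mineral  |
| bean dog  |
| number I  |
| electric  |
|music stop |
|  data is  |
|  matrix   |
|orange sky |
|    dog    |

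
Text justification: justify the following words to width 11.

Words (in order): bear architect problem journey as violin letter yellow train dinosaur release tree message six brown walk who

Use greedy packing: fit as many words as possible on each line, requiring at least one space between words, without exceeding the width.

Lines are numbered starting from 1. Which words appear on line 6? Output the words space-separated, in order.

Answer: letter

Derivation:
Line 1: ['bear'] (min_width=4, slack=7)
Line 2: ['architect'] (min_width=9, slack=2)
Line 3: ['problem'] (min_width=7, slack=4)
Line 4: ['journey', 'as'] (min_width=10, slack=1)
Line 5: ['violin'] (min_width=6, slack=5)
Line 6: ['letter'] (min_width=6, slack=5)
Line 7: ['yellow'] (min_width=6, slack=5)
Line 8: ['train'] (min_width=5, slack=6)
Line 9: ['dinosaur'] (min_width=8, slack=3)
Line 10: ['release'] (min_width=7, slack=4)
Line 11: ['tree'] (min_width=4, slack=7)
Line 12: ['message', 'six'] (min_width=11, slack=0)
Line 13: ['brown', 'walk'] (min_width=10, slack=1)
Line 14: ['who'] (min_width=3, slack=8)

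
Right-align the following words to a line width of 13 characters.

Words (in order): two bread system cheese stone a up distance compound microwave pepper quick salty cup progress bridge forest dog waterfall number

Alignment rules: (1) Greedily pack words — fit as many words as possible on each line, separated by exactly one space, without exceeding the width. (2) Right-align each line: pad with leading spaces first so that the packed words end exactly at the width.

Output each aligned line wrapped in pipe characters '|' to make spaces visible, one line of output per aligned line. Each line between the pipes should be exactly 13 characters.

Answer: |    two bread|
|system cheese|
|   stone a up|
|     distance|
|     compound|
|    microwave|
| pepper quick|
|    salty cup|
|     progress|
|bridge forest|
|dog waterfall|
|       number|

Derivation:
Line 1: ['two', 'bread'] (min_width=9, slack=4)
Line 2: ['system', 'cheese'] (min_width=13, slack=0)
Line 3: ['stone', 'a', 'up'] (min_width=10, slack=3)
Line 4: ['distance'] (min_width=8, slack=5)
Line 5: ['compound'] (min_width=8, slack=5)
Line 6: ['microwave'] (min_width=9, slack=4)
Line 7: ['pepper', 'quick'] (min_width=12, slack=1)
Line 8: ['salty', 'cup'] (min_width=9, slack=4)
Line 9: ['progress'] (min_width=8, slack=5)
Line 10: ['bridge', 'forest'] (min_width=13, slack=0)
Line 11: ['dog', 'waterfall'] (min_width=13, slack=0)
Line 12: ['number'] (min_width=6, slack=7)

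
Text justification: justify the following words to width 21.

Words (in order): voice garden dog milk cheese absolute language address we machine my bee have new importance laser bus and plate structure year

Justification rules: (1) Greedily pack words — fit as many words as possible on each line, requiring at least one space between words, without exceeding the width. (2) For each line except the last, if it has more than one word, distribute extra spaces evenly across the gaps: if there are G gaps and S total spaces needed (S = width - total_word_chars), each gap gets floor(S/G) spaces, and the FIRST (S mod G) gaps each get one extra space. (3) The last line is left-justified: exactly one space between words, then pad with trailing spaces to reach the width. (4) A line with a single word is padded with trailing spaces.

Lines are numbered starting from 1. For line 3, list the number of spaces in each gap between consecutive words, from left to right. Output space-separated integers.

Answer: 2 2

Derivation:
Line 1: ['voice', 'garden', 'dog', 'milk'] (min_width=21, slack=0)
Line 2: ['cheese', 'absolute'] (min_width=15, slack=6)
Line 3: ['language', 'address', 'we'] (min_width=19, slack=2)
Line 4: ['machine', 'my', 'bee', 'have'] (min_width=19, slack=2)
Line 5: ['new', 'importance', 'laser'] (min_width=20, slack=1)
Line 6: ['bus', 'and', 'plate'] (min_width=13, slack=8)
Line 7: ['structure', 'year'] (min_width=14, slack=7)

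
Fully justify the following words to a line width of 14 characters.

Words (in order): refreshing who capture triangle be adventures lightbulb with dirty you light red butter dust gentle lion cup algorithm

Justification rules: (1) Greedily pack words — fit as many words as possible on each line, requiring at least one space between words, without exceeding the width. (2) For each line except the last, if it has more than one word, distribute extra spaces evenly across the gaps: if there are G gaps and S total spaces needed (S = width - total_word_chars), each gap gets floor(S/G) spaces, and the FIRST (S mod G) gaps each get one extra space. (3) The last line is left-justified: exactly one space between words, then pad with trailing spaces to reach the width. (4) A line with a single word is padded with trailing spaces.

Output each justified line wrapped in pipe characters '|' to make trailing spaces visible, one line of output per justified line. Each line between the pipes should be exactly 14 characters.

Answer: |refreshing who|
|capture       |
|triangle    be|
|adventures    |
|lightbulb with|
|dirty      you|
|light      red|
|butter    dust|
|gentle    lion|
|cup algorithm |

Derivation:
Line 1: ['refreshing', 'who'] (min_width=14, slack=0)
Line 2: ['capture'] (min_width=7, slack=7)
Line 3: ['triangle', 'be'] (min_width=11, slack=3)
Line 4: ['adventures'] (min_width=10, slack=4)
Line 5: ['lightbulb', 'with'] (min_width=14, slack=0)
Line 6: ['dirty', 'you'] (min_width=9, slack=5)
Line 7: ['light', 'red'] (min_width=9, slack=5)
Line 8: ['butter', 'dust'] (min_width=11, slack=3)
Line 9: ['gentle', 'lion'] (min_width=11, slack=3)
Line 10: ['cup', 'algorithm'] (min_width=13, slack=1)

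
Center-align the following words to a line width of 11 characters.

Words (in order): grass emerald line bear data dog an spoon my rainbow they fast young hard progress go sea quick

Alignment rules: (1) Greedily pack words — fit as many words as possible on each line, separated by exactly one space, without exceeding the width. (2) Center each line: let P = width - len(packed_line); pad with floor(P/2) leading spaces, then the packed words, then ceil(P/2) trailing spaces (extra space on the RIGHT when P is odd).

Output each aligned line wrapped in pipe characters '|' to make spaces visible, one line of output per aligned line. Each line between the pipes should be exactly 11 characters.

Answer: |   grass   |
|  emerald  |
| line bear |
|data dog an|
| spoon my  |
|  rainbow  |
| they fast |
|young hard |
|progress go|
| sea quick |

Derivation:
Line 1: ['grass'] (min_width=5, slack=6)
Line 2: ['emerald'] (min_width=7, slack=4)
Line 3: ['line', 'bear'] (min_width=9, slack=2)
Line 4: ['data', 'dog', 'an'] (min_width=11, slack=0)
Line 5: ['spoon', 'my'] (min_width=8, slack=3)
Line 6: ['rainbow'] (min_width=7, slack=4)
Line 7: ['they', 'fast'] (min_width=9, slack=2)
Line 8: ['young', 'hard'] (min_width=10, slack=1)
Line 9: ['progress', 'go'] (min_width=11, slack=0)
Line 10: ['sea', 'quick'] (min_width=9, slack=2)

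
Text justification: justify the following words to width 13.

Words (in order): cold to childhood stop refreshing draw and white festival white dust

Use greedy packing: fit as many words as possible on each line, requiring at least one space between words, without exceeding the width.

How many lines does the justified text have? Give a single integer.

Answer: 8

Derivation:
Line 1: ['cold', 'to'] (min_width=7, slack=6)
Line 2: ['childhood'] (min_width=9, slack=4)
Line 3: ['stop'] (min_width=4, slack=9)
Line 4: ['refreshing'] (min_width=10, slack=3)
Line 5: ['draw', 'and'] (min_width=8, slack=5)
Line 6: ['white'] (min_width=5, slack=8)
Line 7: ['festival'] (min_width=8, slack=5)
Line 8: ['white', 'dust'] (min_width=10, slack=3)
Total lines: 8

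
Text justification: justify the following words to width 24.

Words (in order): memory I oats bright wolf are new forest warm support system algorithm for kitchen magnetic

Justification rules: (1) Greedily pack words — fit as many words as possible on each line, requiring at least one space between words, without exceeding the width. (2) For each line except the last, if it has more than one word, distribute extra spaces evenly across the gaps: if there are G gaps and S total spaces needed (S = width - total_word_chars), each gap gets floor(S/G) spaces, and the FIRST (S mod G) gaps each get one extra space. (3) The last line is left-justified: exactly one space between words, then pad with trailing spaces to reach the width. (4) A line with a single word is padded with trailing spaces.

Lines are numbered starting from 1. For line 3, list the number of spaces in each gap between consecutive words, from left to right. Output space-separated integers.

Line 1: ['memory', 'I', 'oats', 'bright'] (min_width=20, slack=4)
Line 2: ['wolf', 'are', 'new', 'forest', 'warm'] (min_width=24, slack=0)
Line 3: ['support', 'system', 'algorithm'] (min_width=24, slack=0)
Line 4: ['for', 'kitchen', 'magnetic'] (min_width=20, slack=4)

Answer: 1 1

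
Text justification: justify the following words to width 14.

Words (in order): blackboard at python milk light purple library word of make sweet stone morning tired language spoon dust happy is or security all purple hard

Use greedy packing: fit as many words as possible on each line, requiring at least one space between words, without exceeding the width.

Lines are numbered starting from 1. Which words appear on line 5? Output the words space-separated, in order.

Line 1: ['blackboard', 'at'] (min_width=13, slack=1)
Line 2: ['python', 'milk'] (min_width=11, slack=3)
Line 3: ['light', 'purple'] (min_width=12, slack=2)
Line 4: ['library', 'word'] (min_width=12, slack=2)
Line 5: ['of', 'make', 'sweet'] (min_width=13, slack=1)
Line 6: ['stone', 'morning'] (min_width=13, slack=1)
Line 7: ['tired', 'language'] (min_width=14, slack=0)
Line 8: ['spoon', 'dust'] (min_width=10, slack=4)
Line 9: ['happy', 'is', 'or'] (min_width=11, slack=3)
Line 10: ['security', 'all'] (min_width=12, slack=2)
Line 11: ['purple', 'hard'] (min_width=11, slack=3)

Answer: of make sweet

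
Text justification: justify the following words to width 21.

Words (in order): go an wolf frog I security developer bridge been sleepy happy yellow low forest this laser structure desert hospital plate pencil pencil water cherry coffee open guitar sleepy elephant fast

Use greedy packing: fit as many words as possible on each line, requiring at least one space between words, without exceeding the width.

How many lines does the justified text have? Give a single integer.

Answer: 10

Derivation:
Line 1: ['go', 'an', 'wolf', 'frog', 'I'] (min_width=17, slack=4)
Line 2: ['security', 'developer'] (min_width=18, slack=3)
Line 3: ['bridge', 'been', 'sleepy'] (min_width=18, slack=3)
Line 4: ['happy', 'yellow', 'low'] (min_width=16, slack=5)
Line 5: ['forest', 'this', 'laser'] (min_width=17, slack=4)
Line 6: ['structure', 'desert'] (min_width=16, slack=5)
Line 7: ['hospital', 'plate', 'pencil'] (min_width=21, slack=0)
Line 8: ['pencil', 'water', 'cherry'] (min_width=19, slack=2)
Line 9: ['coffee', 'open', 'guitar'] (min_width=18, slack=3)
Line 10: ['sleepy', 'elephant', 'fast'] (min_width=20, slack=1)
Total lines: 10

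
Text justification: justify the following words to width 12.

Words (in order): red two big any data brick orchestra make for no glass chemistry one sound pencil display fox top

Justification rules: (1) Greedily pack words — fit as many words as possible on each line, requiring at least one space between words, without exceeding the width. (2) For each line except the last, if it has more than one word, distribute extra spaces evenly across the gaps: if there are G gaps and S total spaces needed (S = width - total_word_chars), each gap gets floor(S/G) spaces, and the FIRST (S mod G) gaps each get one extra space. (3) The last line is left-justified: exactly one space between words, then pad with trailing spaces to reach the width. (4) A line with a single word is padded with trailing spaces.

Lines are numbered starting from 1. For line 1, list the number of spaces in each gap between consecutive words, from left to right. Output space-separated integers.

Answer: 2 1

Derivation:
Line 1: ['red', 'two', 'big'] (min_width=11, slack=1)
Line 2: ['any', 'data'] (min_width=8, slack=4)
Line 3: ['brick'] (min_width=5, slack=7)
Line 4: ['orchestra'] (min_width=9, slack=3)
Line 5: ['make', 'for', 'no'] (min_width=11, slack=1)
Line 6: ['glass'] (min_width=5, slack=7)
Line 7: ['chemistry'] (min_width=9, slack=3)
Line 8: ['one', 'sound'] (min_width=9, slack=3)
Line 9: ['pencil'] (min_width=6, slack=6)
Line 10: ['display', 'fox'] (min_width=11, slack=1)
Line 11: ['top'] (min_width=3, slack=9)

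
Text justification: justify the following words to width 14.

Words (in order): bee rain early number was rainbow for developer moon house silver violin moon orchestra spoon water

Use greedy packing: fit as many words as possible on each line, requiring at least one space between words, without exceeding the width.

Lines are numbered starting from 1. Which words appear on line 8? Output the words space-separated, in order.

Answer: spoon water

Derivation:
Line 1: ['bee', 'rain', 'early'] (min_width=14, slack=0)
Line 2: ['number', 'was'] (min_width=10, slack=4)
Line 3: ['rainbow', 'for'] (min_width=11, slack=3)
Line 4: ['developer', 'moon'] (min_width=14, slack=0)
Line 5: ['house', 'silver'] (min_width=12, slack=2)
Line 6: ['violin', 'moon'] (min_width=11, slack=3)
Line 7: ['orchestra'] (min_width=9, slack=5)
Line 8: ['spoon', 'water'] (min_width=11, slack=3)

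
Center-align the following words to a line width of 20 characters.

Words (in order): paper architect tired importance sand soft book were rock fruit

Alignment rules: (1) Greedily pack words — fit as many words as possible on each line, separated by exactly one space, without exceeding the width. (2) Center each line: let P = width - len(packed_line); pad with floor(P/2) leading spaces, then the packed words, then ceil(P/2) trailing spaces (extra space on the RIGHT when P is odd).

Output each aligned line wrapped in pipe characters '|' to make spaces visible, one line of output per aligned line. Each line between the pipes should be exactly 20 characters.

Line 1: ['paper', 'architect'] (min_width=15, slack=5)
Line 2: ['tired', 'importance'] (min_width=16, slack=4)
Line 3: ['sand', 'soft', 'book', 'were'] (min_width=19, slack=1)
Line 4: ['rock', 'fruit'] (min_width=10, slack=10)

Answer: |  paper architect   |
|  tired importance  |
|sand soft book were |
|     rock fruit     |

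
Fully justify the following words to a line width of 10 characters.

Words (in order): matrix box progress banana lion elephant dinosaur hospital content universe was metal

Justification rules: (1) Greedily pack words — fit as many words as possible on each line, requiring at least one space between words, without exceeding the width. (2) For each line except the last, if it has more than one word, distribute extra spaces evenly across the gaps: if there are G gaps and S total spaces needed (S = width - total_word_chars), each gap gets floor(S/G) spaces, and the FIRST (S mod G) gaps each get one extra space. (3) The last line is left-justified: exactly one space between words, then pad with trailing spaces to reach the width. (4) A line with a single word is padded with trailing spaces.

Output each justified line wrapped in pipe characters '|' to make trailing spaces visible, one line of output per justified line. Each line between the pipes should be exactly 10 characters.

Line 1: ['matrix', 'box'] (min_width=10, slack=0)
Line 2: ['progress'] (min_width=8, slack=2)
Line 3: ['banana'] (min_width=6, slack=4)
Line 4: ['lion'] (min_width=4, slack=6)
Line 5: ['elephant'] (min_width=8, slack=2)
Line 6: ['dinosaur'] (min_width=8, slack=2)
Line 7: ['hospital'] (min_width=8, slack=2)
Line 8: ['content'] (min_width=7, slack=3)
Line 9: ['universe'] (min_width=8, slack=2)
Line 10: ['was', 'metal'] (min_width=9, slack=1)

Answer: |matrix box|
|progress  |
|banana    |
|lion      |
|elephant  |
|dinosaur  |
|hospital  |
|content   |
|universe  |
|was metal |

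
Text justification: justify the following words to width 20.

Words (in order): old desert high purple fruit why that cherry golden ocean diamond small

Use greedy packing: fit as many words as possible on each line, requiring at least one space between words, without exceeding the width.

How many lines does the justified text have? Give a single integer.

Answer: 4

Derivation:
Line 1: ['old', 'desert', 'high'] (min_width=15, slack=5)
Line 2: ['purple', 'fruit', 'why'] (min_width=16, slack=4)
Line 3: ['that', 'cherry', 'golden'] (min_width=18, slack=2)
Line 4: ['ocean', 'diamond', 'small'] (min_width=19, slack=1)
Total lines: 4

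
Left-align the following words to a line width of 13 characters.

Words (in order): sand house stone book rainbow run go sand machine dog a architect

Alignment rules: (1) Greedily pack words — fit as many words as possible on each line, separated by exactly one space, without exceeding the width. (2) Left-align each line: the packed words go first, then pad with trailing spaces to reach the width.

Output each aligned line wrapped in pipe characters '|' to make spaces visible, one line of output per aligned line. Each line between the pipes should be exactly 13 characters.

Line 1: ['sand', 'house'] (min_width=10, slack=3)
Line 2: ['stone', 'book'] (min_width=10, slack=3)
Line 3: ['rainbow', 'run'] (min_width=11, slack=2)
Line 4: ['go', 'sand'] (min_width=7, slack=6)
Line 5: ['machine', 'dog', 'a'] (min_width=13, slack=0)
Line 6: ['architect'] (min_width=9, slack=4)

Answer: |sand house   |
|stone book   |
|rainbow run  |
|go sand      |
|machine dog a|
|architect    |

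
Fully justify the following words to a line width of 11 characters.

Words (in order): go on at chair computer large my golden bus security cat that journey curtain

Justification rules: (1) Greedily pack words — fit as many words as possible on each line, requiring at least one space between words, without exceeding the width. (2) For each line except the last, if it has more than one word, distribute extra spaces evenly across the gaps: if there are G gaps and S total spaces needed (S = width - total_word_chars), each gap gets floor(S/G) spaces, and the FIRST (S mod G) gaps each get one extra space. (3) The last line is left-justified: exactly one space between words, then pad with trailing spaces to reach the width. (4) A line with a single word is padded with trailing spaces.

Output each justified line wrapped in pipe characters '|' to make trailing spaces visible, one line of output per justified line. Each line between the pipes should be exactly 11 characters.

Answer: |go   on  at|
|chair      |
|computer   |
|large    my|
|golden  bus|
|security   |
|cat    that|
|journey    |
|curtain    |

Derivation:
Line 1: ['go', 'on', 'at'] (min_width=8, slack=3)
Line 2: ['chair'] (min_width=5, slack=6)
Line 3: ['computer'] (min_width=8, slack=3)
Line 4: ['large', 'my'] (min_width=8, slack=3)
Line 5: ['golden', 'bus'] (min_width=10, slack=1)
Line 6: ['security'] (min_width=8, slack=3)
Line 7: ['cat', 'that'] (min_width=8, slack=3)
Line 8: ['journey'] (min_width=7, slack=4)
Line 9: ['curtain'] (min_width=7, slack=4)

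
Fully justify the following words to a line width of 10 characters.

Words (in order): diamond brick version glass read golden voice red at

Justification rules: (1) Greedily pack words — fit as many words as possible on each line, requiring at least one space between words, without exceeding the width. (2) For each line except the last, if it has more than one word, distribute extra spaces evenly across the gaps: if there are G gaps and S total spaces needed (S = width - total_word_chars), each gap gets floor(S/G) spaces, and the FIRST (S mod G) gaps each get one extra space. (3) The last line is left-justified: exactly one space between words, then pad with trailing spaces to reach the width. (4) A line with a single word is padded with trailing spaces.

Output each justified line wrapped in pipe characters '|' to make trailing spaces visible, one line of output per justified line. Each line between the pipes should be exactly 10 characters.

Line 1: ['diamond'] (min_width=7, slack=3)
Line 2: ['brick'] (min_width=5, slack=5)
Line 3: ['version'] (min_width=7, slack=3)
Line 4: ['glass', 'read'] (min_width=10, slack=0)
Line 5: ['golden'] (min_width=6, slack=4)
Line 6: ['voice', 'red'] (min_width=9, slack=1)
Line 7: ['at'] (min_width=2, slack=8)

Answer: |diamond   |
|brick     |
|version   |
|glass read|
|golden    |
|voice  red|
|at        |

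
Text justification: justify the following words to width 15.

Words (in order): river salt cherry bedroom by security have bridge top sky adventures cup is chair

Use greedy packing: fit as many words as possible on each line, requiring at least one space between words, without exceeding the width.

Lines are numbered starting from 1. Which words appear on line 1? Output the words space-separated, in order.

Line 1: ['river', 'salt'] (min_width=10, slack=5)
Line 2: ['cherry', 'bedroom'] (min_width=14, slack=1)
Line 3: ['by', 'security'] (min_width=11, slack=4)
Line 4: ['have', 'bridge', 'top'] (min_width=15, slack=0)
Line 5: ['sky', 'adventures'] (min_width=14, slack=1)
Line 6: ['cup', 'is', 'chair'] (min_width=12, slack=3)

Answer: river salt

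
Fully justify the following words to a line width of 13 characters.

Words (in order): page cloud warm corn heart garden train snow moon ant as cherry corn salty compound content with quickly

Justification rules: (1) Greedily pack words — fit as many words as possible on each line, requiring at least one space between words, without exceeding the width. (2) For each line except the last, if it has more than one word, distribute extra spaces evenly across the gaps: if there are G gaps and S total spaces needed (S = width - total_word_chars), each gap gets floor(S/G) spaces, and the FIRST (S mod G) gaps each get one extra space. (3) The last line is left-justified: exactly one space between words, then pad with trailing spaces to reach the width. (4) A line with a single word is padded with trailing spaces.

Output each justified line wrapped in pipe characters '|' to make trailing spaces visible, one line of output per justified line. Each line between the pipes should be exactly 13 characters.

Answer: |page    cloud|
|warm     corn|
|heart  garden|
|train    snow|
|moon  ant  as|
|cherry   corn|
|salty        |
|compound     |
|content  with|
|quickly      |

Derivation:
Line 1: ['page', 'cloud'] (min_width=10, slack=3)
Line 2: ['warm', 'corn'] (min_width=9, slack=4)
Line 3: ['heart', 'garden'] (min_width=12, slack=1)
Line 4: ['train', 'snow'] (min_width=10, slack=3)
Line 5: ['moon', 'ant', 'as'] (min_width=11, slack=2)
Line 6: ['cherry', 'corn'] (min_width=11, slack=2)
Line 7: ['salty'] (min_width=5, slack=8)
Line 8: ['compound'] (min_width=8, slack=5)
Line 9: ['content', 'with'] (min_width=12, slack=1)
Line 10: ['quickly'] (min_width=7, slack=6)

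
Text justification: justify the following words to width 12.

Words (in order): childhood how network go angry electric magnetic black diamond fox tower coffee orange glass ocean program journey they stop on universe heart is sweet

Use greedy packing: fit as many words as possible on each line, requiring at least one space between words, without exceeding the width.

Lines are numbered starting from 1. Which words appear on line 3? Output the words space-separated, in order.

Answer: go angry

Derivation:
Line 1: ['childhood'] (min_width=9, slack=3)
Line 2: ['how', 'network'] (min_width=11, slack=1)
Line 3: ['go', 'angry'] (min_width=8, slack=4)
Line 4: ['electric'] (min_width=8, slack=4)
Line 5: ['magnetic'] (min_width=8, slack=4)
Line 6: ['black'] (min_width=5, slack=7)
Line 7: ['diamond', 'fox'] (min_width=11, slack=1)
Line 8: ['tower', 'coffee'] (min_width=12, slack=0)
Line 9: ['orange', 'glass'] (min_width=12, slack=0)
Line 10: ['ocean'] (min_width=5, slack=7)
Line 11: ['program'] (min_width=7, slack=5)
Line 12: ['journey', 'they'] (min_width=12, slack=0)
Line 13: ['stop', 'on'] (min_width=7, slack=5)
Line 14: ['universe'] (min_width=8, slack=4)
Line 15: ['heart', 'is'] (min_width=8, slack=4)
Line 16: ['sweet'] (min_width=5, slack=7)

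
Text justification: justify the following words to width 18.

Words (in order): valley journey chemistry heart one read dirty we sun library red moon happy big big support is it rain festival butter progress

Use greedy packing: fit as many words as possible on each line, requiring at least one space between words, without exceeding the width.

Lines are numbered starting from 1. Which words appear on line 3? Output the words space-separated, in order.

Answer: one read dirty we

Derivation:
Line 1: ['valley', 'journey'] (min_width=14, slack=4)
Line 2: ['chemistry', 'heart'] (min_width=15, slack=3)
Line 3: ['one', 'read', 'dirty', 'we'] (min_width=17, slack=1)
Line 4: ['sun', 'library', 'red'] (min_width=15, slack=3)
Line 5: ['moon', 'happy', 'big', 'big'] (min_width=18, slack=0)
Line 6: ['support', 'is', 'it', 'rain'] (min_width=18, slack=0)
Line 7: ['festival', 'butter'] (min_width=15, slack=3)
Line 8: ['progress'] (min_width=8, slack=10)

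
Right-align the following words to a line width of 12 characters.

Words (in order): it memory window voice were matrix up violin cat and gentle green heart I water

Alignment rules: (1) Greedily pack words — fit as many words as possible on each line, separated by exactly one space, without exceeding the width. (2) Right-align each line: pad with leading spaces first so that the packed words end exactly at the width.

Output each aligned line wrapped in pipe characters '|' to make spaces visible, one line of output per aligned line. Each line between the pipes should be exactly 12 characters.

Line 1: ['it', 'memory'] (min_width=9, slack=3)
Line 2: ['window', 'voice'] (min_width=12, slack=0)
Line 3: ['were', 'matrix'] (min_width=11, slack=1)
Line 4: ['up', 'violin'] (min_width=9, slack=3)
Line 5: ['cat', 'and'] (min_width=7, slack=5)
Line 6: ['gentle', 'green'] (min_width=12, slack=0)
Line 7: ['heart', 'I'] (min_width=7, slack=5)
Line 8: ['water'] (min_width=5, slack=7)

Answer: |   it memory|
|window voice|
| were matrix|
|   up violin|
|     cat and|
|gentle green|
|     heart I|
|       water|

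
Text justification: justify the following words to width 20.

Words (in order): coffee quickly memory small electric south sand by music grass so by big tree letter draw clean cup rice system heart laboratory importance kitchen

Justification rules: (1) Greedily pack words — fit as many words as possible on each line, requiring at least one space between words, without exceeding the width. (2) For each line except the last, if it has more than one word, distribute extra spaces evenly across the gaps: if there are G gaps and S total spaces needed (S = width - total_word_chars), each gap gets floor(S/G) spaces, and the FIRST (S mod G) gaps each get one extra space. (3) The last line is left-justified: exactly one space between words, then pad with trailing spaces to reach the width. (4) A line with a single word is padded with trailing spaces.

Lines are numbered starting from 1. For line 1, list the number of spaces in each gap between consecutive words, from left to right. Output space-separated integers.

Line 1: ['coffee', 'quickly'] (min_width=14, slack=6)
Line 2: ['memory', 'small'] (min_width=12, slack=8)
Line 3: ['electric', 'south', 'sand'] (min_width=19, slack=1)
Line 4: ['by', 'music', 'grass', 'so', 'by'] (min_width=20, slack=0)
Line 5: ['big', 'tree', 'letter', 'draw'] (min_width=20, slack=0)
Line 6: ['clean', 'cup', 'rice'] (min_width=14, slack=6)
Line 7: ['system', 'heart'] (min_width=12, slack=8)
Line 8: ['laboratory'] (min_width=10, slack=10)
Line 9: ['importance', 'kitchen'] (min_width=18, slack=2)

Answer: 7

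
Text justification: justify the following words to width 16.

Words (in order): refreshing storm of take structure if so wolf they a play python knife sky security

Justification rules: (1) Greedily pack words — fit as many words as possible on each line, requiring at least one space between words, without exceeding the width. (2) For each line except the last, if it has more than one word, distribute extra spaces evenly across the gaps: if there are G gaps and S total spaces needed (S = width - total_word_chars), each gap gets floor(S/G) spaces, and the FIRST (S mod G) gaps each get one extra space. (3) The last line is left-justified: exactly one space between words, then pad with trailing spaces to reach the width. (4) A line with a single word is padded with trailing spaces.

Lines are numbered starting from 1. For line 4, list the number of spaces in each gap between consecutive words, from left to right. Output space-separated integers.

Line 1: ['refreshing', 'storm'] (min_width=16, slack=0)
Line 2: ['of', 'take'] (min_width=7, slack=9)
Line 3: ['structure', 'if', 'so'] (min_width=15, slack=1)
Line 4: ['wolf', 'they', 'a', 'play'] (min_width=16, slack=0)
Line 5: ['python', 'knife', 'sky'] (min_width=16, slack=0)
Line 6: ['security'] (min_width=8, slack=8)

Answer: 1 1 1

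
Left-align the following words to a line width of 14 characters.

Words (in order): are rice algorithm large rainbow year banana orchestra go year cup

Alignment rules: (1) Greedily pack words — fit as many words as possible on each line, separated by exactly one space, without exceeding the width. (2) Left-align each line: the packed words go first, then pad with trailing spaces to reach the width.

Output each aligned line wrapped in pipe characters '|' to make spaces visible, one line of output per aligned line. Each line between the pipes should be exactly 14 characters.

Answer: |are rice      |
|algorithm     |
|large rainbow |
|year banana   |
|orchestra go  |
|year cup      |

Derivation:
Line 1: ['are', 'rice'] (min_width=8, slack=6)
Line 2: ['algorithm'] (min_width=9, slack=5)
Line 3: ['large', 'rainbow'] (min_width=13, slack=1)
Line 4: ['year', 'banana'] (min_width=11, slack=3)
Line 5: ['orchestra', 'go'] (min_width=12, slack=2)
Line 6: ['year', 'cup'] (min_width=8, slack=6)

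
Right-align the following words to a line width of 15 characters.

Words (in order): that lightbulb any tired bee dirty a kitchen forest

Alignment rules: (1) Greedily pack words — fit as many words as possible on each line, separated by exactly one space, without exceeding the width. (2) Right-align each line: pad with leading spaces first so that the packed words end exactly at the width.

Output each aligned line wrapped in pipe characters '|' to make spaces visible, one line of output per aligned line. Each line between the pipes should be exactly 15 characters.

Line 1: ['that', 'lightbulb'] (min_width=14, slack=1)
Line 2: ['any', 'tired', 'bee'] (min_width=13, slack=2)
Line 3: ['dirty', 'a', 'kitchen'] (min_width=15, slack=0)
Line 4: ['forest'] (min_width=6, slack=9)

Answer: | that lightbulb|
|  any tired bee|
|dirty a kitchen|
|         forest|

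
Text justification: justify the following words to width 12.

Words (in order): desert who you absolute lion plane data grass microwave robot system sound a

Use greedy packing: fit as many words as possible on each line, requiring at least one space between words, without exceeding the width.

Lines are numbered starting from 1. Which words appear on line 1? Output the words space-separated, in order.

Line 1: ['desert', 'who'] (min_width=10, slack=2)
Line 2: ['you', 'absolute'] (min_width=12, slack=0)
Line 3: ['lion', 'plane'] (min_width=10, slack=2)
Line 4: ['data', 'grass'] (min_width=10, slack=2)
Line 5: ['microwave'] (min_width=9, slack=3)
Line 6: ['robot', 'system'] (min_width=12, slack=0)
Line 7: ['sound', 'a'] (min_width=7, slack=5)

Answer: desert who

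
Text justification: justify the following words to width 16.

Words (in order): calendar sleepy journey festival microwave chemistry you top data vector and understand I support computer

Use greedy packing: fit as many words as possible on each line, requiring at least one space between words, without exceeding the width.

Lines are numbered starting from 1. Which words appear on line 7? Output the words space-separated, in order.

Answer: support computer

Derivation:
Line 1: ['calendar', 'sleepy'] (min_width=15, slack=1)
Line 2: ['journey', 'festival'] (min_width=16, slack=0)
Line 3: ['microwave'] (min_width=9, slack=7)
Line 4: ['chemistry', 'you'] (min_width=13, slack=3)
Line 5: ['top', 'data', 'vector'] (min_width=15, slack=1)
Line 6: ['and', 'understand', 'I'] (min_width=16, slack=0)
Line 7: ['support', 'computer'] (min_width=16, slack=0)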